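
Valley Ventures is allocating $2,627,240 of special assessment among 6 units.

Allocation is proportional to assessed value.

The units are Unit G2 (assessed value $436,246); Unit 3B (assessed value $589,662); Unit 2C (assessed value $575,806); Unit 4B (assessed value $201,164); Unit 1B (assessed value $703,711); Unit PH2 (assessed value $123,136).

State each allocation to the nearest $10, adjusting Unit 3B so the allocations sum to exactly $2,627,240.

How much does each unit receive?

Assessed value total: 2,629,725.
Raw shares: Unit G2 436,246/2,629,725 × $2,627,240 = 435,833.76; Unit 3B 589,662/2,629,725 × $2,627,240 = 589,104.79; Unit 2C 575,806/2,629,725 × $2,627,240 = 575,261.88; Unit 4B 201,164/2,629,725 × $2,627,240 = 200,973.91; Unit 1B 703,711/2,629,725 × $2,627,240 = 703,046.02; Unit PH2 123,136/2,629,725 × $2,627,240 = 123,019.64.
At nearest $10: Unit G2 $435,830; Unit 3B $589,100; Unit 2C $575,260; Unit 4B $200,970; Unit 1B $703,050; Unit PH2 $123,020. Sum = $2,627,230.
Difference $2,627,240 − $2,627,230 = +$10 applied to Unit 3B: Unit 3B becomes $589,110.

Unit G2: $435,830 · Unit 3B: $589,110 · Unit 2C: $575,260 · Unit 4B: $200,970 · Unit 1B: $703,050 · Unit PH2: $123,020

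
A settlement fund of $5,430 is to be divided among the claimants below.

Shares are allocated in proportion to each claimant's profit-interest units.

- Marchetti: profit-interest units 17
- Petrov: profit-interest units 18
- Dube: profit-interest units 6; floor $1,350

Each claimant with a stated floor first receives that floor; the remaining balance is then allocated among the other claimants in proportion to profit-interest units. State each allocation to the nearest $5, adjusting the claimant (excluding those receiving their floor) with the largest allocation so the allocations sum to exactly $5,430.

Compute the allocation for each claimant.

Marchetti: $1,980 | Petrov: $2,100 | Dube: $1,350

Fund the minimums — Dube $1,350. Residual $4,080.
Residual split over remaining profit-interest units 35: Marchetti 1,981.71 → $1,980; Petrov 2,098.29 → $2,100.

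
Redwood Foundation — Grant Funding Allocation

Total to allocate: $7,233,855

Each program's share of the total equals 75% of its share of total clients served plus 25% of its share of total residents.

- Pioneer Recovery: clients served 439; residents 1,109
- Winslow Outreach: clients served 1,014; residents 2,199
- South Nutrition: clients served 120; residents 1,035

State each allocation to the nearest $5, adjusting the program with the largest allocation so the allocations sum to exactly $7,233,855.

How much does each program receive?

Pioneer Recovery: $1,975,940 · Winslow Outreach: $4,413,045 · South Nutrition: $844,870

Totals — clients served 1,573, residents 4,343.
Composite weights (75% clients served + 25% residents): Pioneer Recovery 0.2732; Winslow Outreach 0.6101; South Nutrition 0.1168.
Unrounded shares: Pioneer Recovery 1,975,940.33; Winslow Outreach 4,413,042.77; South Nutrition 844,871.90.
After rounding ($5): Pioneer Recovery $1,975,940; Winslow Outreach $4,413,045; South Nutrition $844,870. Sum = $7,233,855.
No rounding difference to absorb.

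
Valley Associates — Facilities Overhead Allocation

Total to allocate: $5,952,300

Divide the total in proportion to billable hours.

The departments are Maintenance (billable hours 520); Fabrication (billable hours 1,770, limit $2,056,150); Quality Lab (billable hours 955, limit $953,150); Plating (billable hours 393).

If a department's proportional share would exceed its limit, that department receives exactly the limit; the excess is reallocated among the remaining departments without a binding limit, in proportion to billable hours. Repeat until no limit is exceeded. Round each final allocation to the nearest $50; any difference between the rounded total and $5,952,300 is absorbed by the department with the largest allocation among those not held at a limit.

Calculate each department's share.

Maintenance: $1,676,200 | Fabrication: $2,056,150 | Quality Lab: $953,150 | Plating: $1,266,800

Sum of billable hours: 3,638.
Proportional shares (ignoring caps): Maintenance 850,796.04; Fabrication 2,895,978.83; Quality Lab 1,562,519.65; Plating 643,005.47.
Cap binds for Fabrication ($2,056,150), Quality Lab ($953,150); balance $2,943,000 reallocated over remaining billable hours 913.
Shares after redistribution: Maintenance 1,676,188.39 → $1,676,200; Plating 1,266,811.61 → $1,266,800.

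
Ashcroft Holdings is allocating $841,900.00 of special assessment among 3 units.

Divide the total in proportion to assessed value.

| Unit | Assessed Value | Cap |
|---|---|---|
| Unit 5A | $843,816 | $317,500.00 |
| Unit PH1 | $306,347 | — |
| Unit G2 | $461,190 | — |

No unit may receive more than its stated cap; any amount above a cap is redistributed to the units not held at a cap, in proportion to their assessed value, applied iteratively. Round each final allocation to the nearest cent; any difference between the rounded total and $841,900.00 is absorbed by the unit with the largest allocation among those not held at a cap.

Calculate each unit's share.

Unit 5A: $317,500.00 · Unit PH1: $209,303.74 · Unit G2: $315,096.26

Total assessed value = 1,611,353.
Proportional shares (ignoring caps): Unit 5A 440,877.1327; Unit PH1 160,060.2347; Unit G2 240,962.6326.
Capped: Unit 5A ($317,500.00); remaining pool $524,400.00 reallocated over remaining assessed value 767,537.
Redistributed shares: Unit PH1 209,303.7428 → $209,303.74; Unit G2 315,096.2572 → $315,096.26.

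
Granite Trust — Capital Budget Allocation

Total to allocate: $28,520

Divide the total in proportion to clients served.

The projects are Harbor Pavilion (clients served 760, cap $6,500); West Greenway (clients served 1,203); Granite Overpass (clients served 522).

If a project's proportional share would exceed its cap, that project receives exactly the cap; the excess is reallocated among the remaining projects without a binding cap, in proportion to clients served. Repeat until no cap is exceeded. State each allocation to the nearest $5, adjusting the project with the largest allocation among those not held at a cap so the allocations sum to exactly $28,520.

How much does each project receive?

Harbor Pavilion: $6,500 · West Greenway: $15,355 · Granite Overpass: $6,665

Combined clients served = 2,485.
Unconstrained shares: Harbor Pavilion 8,722.41; West Greenway 13,806.66; Granite Overpass 5,990.92.
Held at cap: Harbor Pavilion ($6,500); balance $22,020 reallocated over remaining clients served 1,725.
Shares after redistribution: West Greenway 15,356.56 → $15,355; Granite Overpass 6,663.44 → $6,665.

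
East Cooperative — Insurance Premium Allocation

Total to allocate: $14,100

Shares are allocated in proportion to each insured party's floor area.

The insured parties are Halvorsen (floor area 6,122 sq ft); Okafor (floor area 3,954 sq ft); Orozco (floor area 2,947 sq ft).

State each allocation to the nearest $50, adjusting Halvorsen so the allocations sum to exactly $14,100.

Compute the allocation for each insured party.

Floor area total: 13,023.
Proportional shares: Halvorsen 6,122/13,023 × $14,100 = 6,628.29; Okafor 3,954/13,023 × $14,100 = 4,281.00; Orozco 2,947/13,023 × $14,100 = 3,190.72.
After rounding ($50): Halvorsen $6,650; Okafor $4,300; Orozco $3,200. Sum = $14,150.
Difference $14,100 − $14,150 = −$50 applied to Halvorsen: Halvorsen becomes $6,600.

Halvorsen: $6,600 | Okafor: $4,300 | Orozco: $3,200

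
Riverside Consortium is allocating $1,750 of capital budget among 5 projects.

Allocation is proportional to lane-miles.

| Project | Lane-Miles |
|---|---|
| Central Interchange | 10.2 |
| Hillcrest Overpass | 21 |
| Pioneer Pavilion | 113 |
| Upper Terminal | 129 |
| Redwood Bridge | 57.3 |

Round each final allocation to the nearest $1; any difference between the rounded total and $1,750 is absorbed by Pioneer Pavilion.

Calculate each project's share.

Sum of lane-miles: 330.5.
Raw shares: Central Interchange 10.2/330.5 × $1,750 = 54.01; Hillcrest Overpass 21/330.5 × $1,750 = 111.20; Pioneer Pavilion 113/330.5 × $1,750 = 598.34; Upper Terminal 129/330.5 × $1,750 = 683.06; Redwood Bridge 57.3/330.5 × $1,750 = 303.40.
At nearest $1: Central Interchange $54; Hillcrest Overpass $111; Pioneer Pavilion $598; Upper Terminal $683; Redwood Bridge $303. Sum = $1,749.
Difference $1,750 − $1,749 = +$1 applied to Pioneer Pavilion: Pioneer Pavilion becomes $599.

Central Interchange: $54 · Hillcrest Overpass: $111 · Pioneer Pavilion: $599 · Upper Terminal: $683 · Redwood Bridge: $303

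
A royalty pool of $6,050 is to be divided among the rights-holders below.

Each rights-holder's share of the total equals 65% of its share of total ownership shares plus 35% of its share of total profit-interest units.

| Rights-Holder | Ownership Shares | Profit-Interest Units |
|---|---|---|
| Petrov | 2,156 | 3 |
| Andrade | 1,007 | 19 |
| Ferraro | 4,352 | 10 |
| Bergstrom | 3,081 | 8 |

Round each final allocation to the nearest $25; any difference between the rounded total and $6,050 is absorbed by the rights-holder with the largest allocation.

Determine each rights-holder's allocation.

Totals — ownership shares 10,596, profit-interest units 40.
Composite weights (65% ownership shares + 35% profit-interest units): Petrov 0.1585; Andrade 0.2280; Ferraro 0.3545; Bergstrom 0.2590.
Proportional shares: Petrov 958.97; Andrade 1,379.54; Ferraro 2,144.54; Bergstrom 1,566.95.
At nearest $25: Petrov $950; Andrade $1,375; Ferraro $2,150; Bergstrom $1,575. Sum = $6,050.
Rounded total matches; no reconciliation needed.

Petrov: $950 | Andrade: $1,375 | Ferraro: $2,150 | Bergstrom: $1,575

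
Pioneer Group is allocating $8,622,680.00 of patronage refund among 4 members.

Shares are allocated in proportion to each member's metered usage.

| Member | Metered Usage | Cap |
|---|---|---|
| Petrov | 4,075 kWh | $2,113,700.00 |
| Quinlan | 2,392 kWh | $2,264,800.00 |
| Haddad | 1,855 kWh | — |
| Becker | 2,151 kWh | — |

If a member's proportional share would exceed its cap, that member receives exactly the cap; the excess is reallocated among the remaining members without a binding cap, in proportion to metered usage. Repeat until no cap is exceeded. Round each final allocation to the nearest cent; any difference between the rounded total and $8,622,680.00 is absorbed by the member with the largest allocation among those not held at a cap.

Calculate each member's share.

Petrov: $2,113,700.00 | Quinlan: $2,264,800.00 | Haddad: $1,965,290.54 | Becker: $2,278,889.46

Total metered usage = 10,473.
Pro-rata shares before constraints: Petrov 3,355,048.3147; Quinlan 1,969,392.7776; Haddad 1,527,267.3923; Becker 1,770,971.5153.
Cap binds for Petrov ($2,113,700.00); residual $6,508,980.00 reallocated over remaining metered usage 6,398.
Cap binds for Quinlan ($2,264,800.00); residual $4,244,180.00 reallocated over remaining metered usage 4,006.
Redistributed shares: Haddad 1,965,290.5392 → $1,965,290.54; Becker 2,278,889.4608 → $2,278,889.46.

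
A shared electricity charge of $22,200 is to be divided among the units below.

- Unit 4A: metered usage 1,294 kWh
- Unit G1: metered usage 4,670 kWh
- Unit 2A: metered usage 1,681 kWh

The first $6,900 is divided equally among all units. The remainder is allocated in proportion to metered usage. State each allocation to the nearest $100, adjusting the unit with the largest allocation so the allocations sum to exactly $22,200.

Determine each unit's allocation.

Equal tier: $6,900 ÷ 3 = $2,300 apiece.
Remainder $15,300 by metered usage (total 7,645): Unit 4A 2,589.69 → $2,600; Unit G1 9,346.11 → $9,300; Unit 2A 3,364.20 → $3,400.
Totals: Unit 4A $2,300 + $2,600 = $4,900; Unit G1 $2,300 + $9,300 = $11,600; Unit 2A $2,300 + $3,400 = $5,700.

Unit 4A: $4,900; Unit G1: $11,600; Unit 2A: $5,700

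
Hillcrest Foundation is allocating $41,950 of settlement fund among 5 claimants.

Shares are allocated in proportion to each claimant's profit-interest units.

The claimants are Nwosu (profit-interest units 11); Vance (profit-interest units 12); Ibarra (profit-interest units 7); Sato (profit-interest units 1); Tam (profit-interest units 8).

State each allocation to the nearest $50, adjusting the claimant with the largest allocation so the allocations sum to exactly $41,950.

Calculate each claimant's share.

Nwosu: $11,850; Vance: $12,850; Ibarra: $7,550; Sato: $1,100; Tam: $8,600

Sum of profit-interest units: 39.
Proportional shares: Nwosu 11/39 × $41,950 = 11,832.05; Vance 12/39 × $41,950 = 12,907.69; Ibarra 7/39 × $41,950 = 7,529.49; Sato 1/39 × $41,950 = 1,075.64; Tam 8/39 × $41,950 = 8,605.13.
Rounded to nearest $50: Nwosu $11,850; Vance $12,900; Ibarra $7,550; Sato $1,100; Tam $8,600. Sum = $42,000.
Difference $41,950 − $42,000 = −$50 applied to largest allocation (Vance): Vance becomes $12,850.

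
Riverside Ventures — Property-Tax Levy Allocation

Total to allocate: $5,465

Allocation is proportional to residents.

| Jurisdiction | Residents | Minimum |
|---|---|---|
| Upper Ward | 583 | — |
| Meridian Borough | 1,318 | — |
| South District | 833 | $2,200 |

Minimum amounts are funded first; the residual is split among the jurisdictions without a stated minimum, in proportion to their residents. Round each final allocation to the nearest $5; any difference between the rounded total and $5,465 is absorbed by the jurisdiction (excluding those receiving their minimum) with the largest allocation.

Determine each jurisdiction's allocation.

Fund the minimums — South District $2,200. Remaining pool $3,265.
Remaining pool split over remaining residents 1,901: Upper Ward 1,001.31 → $1,000; Meridian Borough 2,263.69 → $2,265.

Upper Ward: $1,000 | Meridian Borough: $2,265 | South District: $2,200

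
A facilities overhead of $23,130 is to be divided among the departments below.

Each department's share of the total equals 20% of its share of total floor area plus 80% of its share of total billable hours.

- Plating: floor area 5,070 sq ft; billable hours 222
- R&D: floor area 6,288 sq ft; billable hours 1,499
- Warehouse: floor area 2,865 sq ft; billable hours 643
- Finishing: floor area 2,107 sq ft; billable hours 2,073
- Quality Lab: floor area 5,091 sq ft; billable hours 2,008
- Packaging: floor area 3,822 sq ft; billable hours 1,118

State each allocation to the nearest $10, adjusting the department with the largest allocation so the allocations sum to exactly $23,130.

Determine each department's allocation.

Plating: $1,470; R&D: $4,820; Warehouse: $2,100; Finishing: $5,460; Quality Lab: $5,840; Packaging: $3,440

Totals — floor area 25,243, billable hours 7,563.
Composite weights (20% floor area + 80% billable hours): Plating 0.0637; R&D 0.2084; Warehouse 0.0907; Finishing 0.2360; Quality Lab 0.2527; Packaging 0.1485.
Unrounded shares: Plating 1,472.28; R&D 4,819.86; Warehouse 2,098.23; Finishing 5,458.03; Quality Lab 5,845.84; Packaging 3,435.77.
After rounding ($10): Plating $1,470; R&D $4,820; Warehouse $2,100; Finishing $5,460; Quality Lab $5,850; Packaging $3,440. Sum = $23,140.
Difference $23,130 − $23,140 = −$10 applied to largest allocation (Quality Lab): Quality Lab becomes $5,840.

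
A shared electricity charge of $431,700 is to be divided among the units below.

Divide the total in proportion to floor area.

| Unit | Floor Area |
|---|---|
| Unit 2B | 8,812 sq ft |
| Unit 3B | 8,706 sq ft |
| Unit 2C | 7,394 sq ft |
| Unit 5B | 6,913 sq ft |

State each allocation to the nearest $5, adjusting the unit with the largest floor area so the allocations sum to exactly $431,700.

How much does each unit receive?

Floor area total: 31,825.
Unrounded shares: Unit 2B 8,812/31,825 × $431,700 = 119,533.08; Unit 3B 8,706/31,825 × $431,700 = 118,095.21; Unit 2C 7,394/31,825 × $431,700 = 100,298.19; Unit 5B 6,913/31,825 × $431,700 = 93,773.51.
At nearest $5: Unit 2B $119,535; Unit 3B $118,095; Unit 2C $100,300; Unit 5B $93,775. Sum = $431,705.
Difference $431,700 − $431,705 = −$5 applied to largest floor area (Unit 2B): Unit 2B becomes $119,530.

Unit 2B: $119,530 · Unit 3B: $118,095 · Unit 2C: $100,300 · Unit 5B: $93,775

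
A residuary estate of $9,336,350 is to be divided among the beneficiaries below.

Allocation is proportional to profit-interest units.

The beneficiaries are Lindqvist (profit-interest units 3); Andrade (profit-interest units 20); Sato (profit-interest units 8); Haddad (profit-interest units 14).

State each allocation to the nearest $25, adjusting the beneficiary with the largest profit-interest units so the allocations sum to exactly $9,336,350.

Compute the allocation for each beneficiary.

Sum of profit-interest units: 3 + 20 + 8 + 14 = 45.
Unrounded shares: Lindqvist 622,423.33; Andrade 4,149,488.89; Sato 1,659,795.56; Haddad 2,904,642.22.
After rounding ($25): Lindqvist $622,425; Andrade $4,149,500; Sato $1,659,800; Haddad $2,904,650. Sum = $9,336,375.
Difference $9,336,350 − $9,336,375 = −$25 applied to largest profit-interest units (Andrade): Andrade becomes $4,149,475.

Lindqvist: $622,425; Andrade: $4,149,475; Sato: $1,659,800; Haddad: $2,904,650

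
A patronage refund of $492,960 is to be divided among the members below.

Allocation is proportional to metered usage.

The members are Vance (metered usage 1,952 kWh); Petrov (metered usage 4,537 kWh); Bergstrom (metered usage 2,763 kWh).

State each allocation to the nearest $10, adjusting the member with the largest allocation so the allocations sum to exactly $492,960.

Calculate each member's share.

Sum of metered usage: 9,252.
Proportional shares: Vance 1,952/9,252 × $492,960 = 104,005.40; Petrov 4,537/9,252 × $492,960 = 241,737.95; Bergstrom 2,763/9,252 × $492,960 = 147,216.65.
At nearest $10: Vance $104,010; Petrov $241,740; Bergstrom $147,220. Sum = $492,970.
Difference $492,960 − $492,970 = −$10 applied to largest allocation (Petrov): Petrov becomes $241,730.

Vance: $104,010 · Petrov: $241,730 · Bergstrom: $147,220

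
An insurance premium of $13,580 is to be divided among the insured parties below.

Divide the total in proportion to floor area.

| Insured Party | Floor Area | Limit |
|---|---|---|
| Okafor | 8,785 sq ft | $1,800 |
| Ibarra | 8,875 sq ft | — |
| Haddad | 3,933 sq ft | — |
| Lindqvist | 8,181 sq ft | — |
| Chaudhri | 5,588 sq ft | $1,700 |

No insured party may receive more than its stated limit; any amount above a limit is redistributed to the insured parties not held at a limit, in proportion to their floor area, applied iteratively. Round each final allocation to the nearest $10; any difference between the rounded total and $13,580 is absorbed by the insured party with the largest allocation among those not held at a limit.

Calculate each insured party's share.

Okafor: $1,800; Ibarra: $4,260; Haddad: $1,890; Lindqvist: $3,930; Chaudhri: $1,700

Sum of floor area: 35,362.
Proportional shares (ignoring caps): Okafor 3,373.69; Ibarra 3,408.25; Haddad 1,510.38; Lindqvist 3,141.73; Chaudhri 2,145.95.
Cap binds for Okafor ($1,800), Chaudhri ($1,700); remaining pool $10,080 reallocated over remaining floor area 20,989.
Remaining shares: Ibarra 4,262.23 → $4,260; Haddad 1,888.83 → $1,890; Lindqvist 3,928.94 → $3,930.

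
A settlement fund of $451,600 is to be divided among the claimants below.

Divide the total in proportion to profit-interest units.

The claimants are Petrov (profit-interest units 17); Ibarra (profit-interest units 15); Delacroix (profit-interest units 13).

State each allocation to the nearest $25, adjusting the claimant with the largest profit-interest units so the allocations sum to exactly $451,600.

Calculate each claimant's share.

Petrov: $170,625; Ibarra: $150,525; Delacroix: $130,450

Total profit-interest units = 45.
Raw shares: Petrov 17/45 × $451,600 = 170,604.44; Ibarra 15/45 × $451,600 = 150,533.33; Delacroix 13/45 × $451,600 = 130,462.22.
Rounded to nearest $25: Petrov $170,600; Ibarra $150,525; Delacroix $130,450. Sum = $451,575.
Difference $451,600 − $451,575 = +$25 applied to largest profit-interest units (Petrov): Petrov becomes $170,625.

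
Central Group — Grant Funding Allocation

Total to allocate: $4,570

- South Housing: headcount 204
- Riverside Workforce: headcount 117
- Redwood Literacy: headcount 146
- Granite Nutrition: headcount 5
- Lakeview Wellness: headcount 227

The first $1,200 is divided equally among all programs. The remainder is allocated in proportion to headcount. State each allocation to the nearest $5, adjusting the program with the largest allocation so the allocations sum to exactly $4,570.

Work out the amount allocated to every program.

$1,200 shared equally gives $240 per program.
Remainder $3,370 by headcount (total 699): South Housing 983.52 → $985; Riverside Workforce 564.08 → $565; Redwood Literacy 703.89 → $705; Granite Nutrition 24.11 → $25; Lakeview Wellness 1,094.41 → $1,095.
Rounding difference −$5 on remainder applied to Lakeview Wellness.
Totals: South Housing $240 + $985 = $1,225; Riverside Workforce $240 + $565 = $805; Redwood Literacy $240 + $705 = $945; Granite Nutrition $240 + $25 = $265; Lakeview Wellness $240 + $1,090 = $1,330.

South Housing: $1,225 · Riverside Workforce: $805 · Redwood Literacy: $945 · Granite Nutrition: $265 · Lakeview Wellness: $1,330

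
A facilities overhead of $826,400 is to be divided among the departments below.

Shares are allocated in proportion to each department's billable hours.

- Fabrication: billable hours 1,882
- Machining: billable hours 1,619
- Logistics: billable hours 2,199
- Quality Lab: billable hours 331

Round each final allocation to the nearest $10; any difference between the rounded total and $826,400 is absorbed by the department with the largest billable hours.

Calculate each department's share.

Fabrication: $257,880 · Machining: $221,840 · Logistics: $301,320 · Quality Lab: $45,360

Billable hours total: 1,882 + 1,619 + 2,199 + 331 = 6,031.
Raw shares: Fabrication 257,881.74; Machining 221,844.07; Logistics 301,318.79; Quality Lab 45,355.40.
Rounded to nearest $10: Fabrication $257,880; Machining $221,840; Logistics $301,320; Quality Lab $45,360. Sum = $826,400.
Rounded total matches; no reconciliation needed.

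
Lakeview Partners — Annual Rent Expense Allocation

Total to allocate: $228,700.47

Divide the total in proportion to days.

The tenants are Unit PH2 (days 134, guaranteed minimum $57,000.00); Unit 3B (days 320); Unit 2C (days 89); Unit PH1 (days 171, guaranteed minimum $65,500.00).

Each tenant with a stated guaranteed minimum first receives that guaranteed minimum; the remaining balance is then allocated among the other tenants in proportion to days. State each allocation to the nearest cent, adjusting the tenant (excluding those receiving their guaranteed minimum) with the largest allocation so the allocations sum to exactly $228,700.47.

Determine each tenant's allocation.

Unit PH2: $57,000.00 · Unit 3B: $83,090.83 · Unit 2C: $23,109.64 · Unit PH1: $65,500.00

Fund the minimums — Unit PH2 $57,000.00; Unit PH1 $65,500.00. Residual $106,200.47.
Residual split over remaining days 409: Unit 3B 83,090.8323 → $83,090.83; Unit 2C 23,109.6377 → $23,109.64.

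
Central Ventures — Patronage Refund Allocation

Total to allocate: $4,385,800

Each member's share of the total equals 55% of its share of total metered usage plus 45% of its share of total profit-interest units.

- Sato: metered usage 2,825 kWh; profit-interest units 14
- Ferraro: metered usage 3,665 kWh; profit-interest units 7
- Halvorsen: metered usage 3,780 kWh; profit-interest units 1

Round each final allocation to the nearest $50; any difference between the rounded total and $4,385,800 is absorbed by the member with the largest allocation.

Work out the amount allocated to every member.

Sato: $1,919,450 | Ferraro: $1,488,800 | Halvorsen: $977,550

Totals — metered usage 10,270, profit-interest units 22.
Composite weights (55% metered usage + 45% profit-interest units): Sato 0.4377; Ferraro 0.3395; Halvorsen 0.2229.
Proportional shares: Sato 1,919,462.04; Ferraro 1,488,792.17; Halvorsen 977,545.79.
After rounding ($50): Sato $1,919,450; Ferraro $1,488,800; Halvorsen $977,550. Sum = $4,385,800.
No rounding difference to absorb.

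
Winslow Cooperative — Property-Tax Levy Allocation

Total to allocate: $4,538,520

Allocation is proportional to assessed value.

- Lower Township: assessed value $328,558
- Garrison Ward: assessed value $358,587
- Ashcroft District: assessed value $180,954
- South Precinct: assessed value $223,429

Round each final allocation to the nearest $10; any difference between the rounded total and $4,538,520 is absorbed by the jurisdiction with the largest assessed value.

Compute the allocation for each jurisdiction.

Combined assessed value = 1,091,528.
Raw shares: Lower Township 328,558/1,091,528 × $4,538,520 = 1,366,128.08; Garrison Ward 358,587/1,091,528 × $4,538,520 = 1,490,987.20; Ashcroft District 180,954/1,091,528 × $4,538,520 = 752,397.88; South Precinct 223,429/1,091,528 × $4,538,520 = 929,006.85.
At nearest $10: Lower Township $1,366,130; Garrison Ward $1,490,990; Ashcroft District $752,400; South Precinct $929,010. Sum = $4,538,530.
Difference $4,538,520 − $4,538,530 = −$10 applied to largest assessed value (Garrison Ward): Garrison Ward becomes $1,490,980.

Lower Township: $1,366,130 | Garrison Ward: $1,490,980 | Ashcroft District: $752,400 | South Precinct: $929,010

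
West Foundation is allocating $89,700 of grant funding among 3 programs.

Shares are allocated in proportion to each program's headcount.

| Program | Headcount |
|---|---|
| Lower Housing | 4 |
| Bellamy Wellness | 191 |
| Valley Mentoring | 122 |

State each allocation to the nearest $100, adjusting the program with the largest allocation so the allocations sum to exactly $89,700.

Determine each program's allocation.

Lower Housing: $1,100 · Bellamy Wellness: $54,100 · Valley Mentoring: $34,500

Sum of headcount: 317.
Raw shares: Lower Housing 4/317 × $89,700 = 1,131.86; Bellamy Wellness 191/317 × $89,700 = 54,046.37; Valley Mentoring 122/317 × $89,700 = 34,521.77.
At nearest $100: Lower Housing $1,100; Bellamy Wellness $54,000; Valley Mentoring $34,500. Sum = $89,600.
Difference $89,700 − $89,600 = +$100 applied to largest allocation (Bellamy Wellness): Bellamy Wellness becomes $54,100.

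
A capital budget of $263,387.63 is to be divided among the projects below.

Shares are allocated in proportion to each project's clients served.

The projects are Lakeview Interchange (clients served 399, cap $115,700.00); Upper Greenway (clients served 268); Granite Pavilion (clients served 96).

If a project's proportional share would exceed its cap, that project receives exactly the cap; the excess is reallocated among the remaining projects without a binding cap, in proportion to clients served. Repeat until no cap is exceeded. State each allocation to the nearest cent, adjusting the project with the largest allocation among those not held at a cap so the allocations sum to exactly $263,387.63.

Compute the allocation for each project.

Combined clients served = 763.
Proportional shares (ignoring caps): Lakeview Interchange 137,734.8157; Upper Greenway 92,513.6105; Granite Pavilion 33,139.2038.
Held at cap: Lakeview Interchange ($115,700.00); remaining pool $147,687.63 reallocated over remaining clients served 364.
Redistributed shares: Upper Greenway 108,737.0463 → $108,737.05; Granite Pavilion 38,950.5837 → $38,950.58.

Lakeview Interchange: $115,700.00 | Upper Greenway: $108,737.05 | Granite Pavilion: $38,950.58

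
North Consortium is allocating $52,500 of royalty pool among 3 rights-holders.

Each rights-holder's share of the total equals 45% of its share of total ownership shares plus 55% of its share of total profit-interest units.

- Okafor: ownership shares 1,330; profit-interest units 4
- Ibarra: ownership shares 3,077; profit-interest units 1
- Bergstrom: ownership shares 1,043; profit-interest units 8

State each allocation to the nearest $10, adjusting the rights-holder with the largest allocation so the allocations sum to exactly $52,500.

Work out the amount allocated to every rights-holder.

Okafor: $14,650; Ibarra: $15,560; Bergstrom: $22,290

Totals — ownership shares 5,450, profit-interest units 13.
Blended shares (45% ownership shares + 55% profit-interest units): Okafor 0.2790; Ibarra 0.2964; Bergstrom 0.4246.
Pro-rata amounts: Okafor 14,649.98; Ibarra 15,559.53; Bergstrom 22,290.49.
At nearest $10: Okafor $14,650; Ibarra $15,560; Bergstrom $22,290. Sum = $52,500.
No rounding difference to absorb.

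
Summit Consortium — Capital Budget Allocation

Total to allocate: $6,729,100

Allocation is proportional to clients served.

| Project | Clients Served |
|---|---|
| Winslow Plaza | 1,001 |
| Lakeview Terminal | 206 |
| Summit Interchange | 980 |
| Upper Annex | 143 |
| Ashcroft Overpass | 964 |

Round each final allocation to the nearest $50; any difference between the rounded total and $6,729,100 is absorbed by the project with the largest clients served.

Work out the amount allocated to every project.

Sum of clients served: 1,001 + 206 + 980 + 143 + 964 = 3,294.
Pro-rata amounts: Winslow Plaza 2,044,878.29; Lakeview Terminal 420,824.10; Summit Interchange 2,001,978.75; Upper Annex 292,125.47; Ashcroft Overpass 1,969,293.38.
At nearest $50: Winslow Plaza $2,044,900; Lakeview Terminal $420,800; Summit Interchange $2,002,000; Upper Annex $292,150; Ashcroft Overpass $1,969,300. Sum = $6,729,150.
Difference $6,729,100 − $6,729,150 = −$50 applied to largest clients served (Winslow Plaza): Winslow Plaza becomes $2,044,850.

Winslow Plaza: $2,044,850 · Lakeview Terminal: $420,800 · Summit Interchange: $2,002,000 · Upper Annex: $292,150 · Ashcroft Overpass: $1,969,300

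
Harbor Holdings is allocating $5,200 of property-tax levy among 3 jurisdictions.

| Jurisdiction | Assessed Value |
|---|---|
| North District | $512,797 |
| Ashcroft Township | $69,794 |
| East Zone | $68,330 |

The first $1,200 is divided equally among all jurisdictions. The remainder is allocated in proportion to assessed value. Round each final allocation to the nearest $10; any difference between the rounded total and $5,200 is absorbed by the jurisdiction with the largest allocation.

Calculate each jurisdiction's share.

$1,200 shared equally gives $400 per jurisdiction.
Remainder $4,000 by assessed value (total 650,921): North District 3,151.21 → $3,150; Ashcroft Township 428.89 → $430; East Zone 419.90 → $420.
Totals: North District $400 + $3,150 = $3,550; Ashcroft Township $400 + $430 = $830; East Zone $400 + $420 = $820.

North District: $3,550; Ashcroft Township: $830; East Zone: $820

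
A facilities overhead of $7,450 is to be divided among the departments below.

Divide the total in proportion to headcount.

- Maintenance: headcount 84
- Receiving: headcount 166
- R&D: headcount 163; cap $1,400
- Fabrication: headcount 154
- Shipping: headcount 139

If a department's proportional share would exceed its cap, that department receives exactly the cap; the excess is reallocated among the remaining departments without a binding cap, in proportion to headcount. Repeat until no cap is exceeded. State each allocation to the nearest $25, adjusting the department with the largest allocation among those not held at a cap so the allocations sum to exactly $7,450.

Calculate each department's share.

Headcount total: 706.
Proportional shares (ignoring caps): Maintenance 886.40; Receiving 1,751.70; R&D 1,720.04; Fabrication 1,625.07; Shipping 1,466.78.
Capped: R&D ($1,400); remaining pool $6,050 reallocated over remaining headcount 543.
Redistributed shares: Maintenance 935.91 → $925; Receiving 1,849.54 → $1,850; Fabrication 1,715.84 → $1,725; Shipping 1,548.71 → $1,550.

Maintenance: $925; Receiving: $1,850; R&D: $1,400; Fabrication: $1,725; Shipping: $1,550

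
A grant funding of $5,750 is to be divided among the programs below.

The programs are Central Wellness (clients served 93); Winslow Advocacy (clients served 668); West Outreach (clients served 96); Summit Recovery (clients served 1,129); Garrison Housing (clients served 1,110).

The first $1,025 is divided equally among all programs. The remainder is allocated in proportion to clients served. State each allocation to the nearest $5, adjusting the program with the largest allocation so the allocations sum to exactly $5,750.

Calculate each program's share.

Central Wellness: $345 · Winslow Advocacy: $1,225 · West Outreach: $350 · Summit Recovery: $1,930 · Garrison Housing: $1,900

Equal tier: $1,025 ÷ 5 = $205 apiece.
Remainder $4,725 by clients served (total 3,096): Central Wellness 141.93 → $140; Winslow Advocacy 1,019.48 → $1,020; West Outreach 146.51 → $145; Summit Recovery 1,723.04 → $1,725; Garrison Housing 1,694.04 → $1,695.
Totals: Central Wellness $205 + $140 = $345; Winslow Advocacy $205 + $1,020 = $1,225; West Outreach $205 + $145 = $350; Summit Recovery $205 + $1,725 = $1,930; Garrison Housing $205 + $1,695 = $1,900.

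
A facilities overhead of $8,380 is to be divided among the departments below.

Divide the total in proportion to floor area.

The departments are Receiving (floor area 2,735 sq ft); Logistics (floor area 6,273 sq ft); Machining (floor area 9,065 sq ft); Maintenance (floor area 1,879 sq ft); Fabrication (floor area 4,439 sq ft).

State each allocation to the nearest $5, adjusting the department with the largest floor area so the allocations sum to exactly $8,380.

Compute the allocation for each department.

Sum of floor area: 2,735 + 6,273 + 9,065 + 1,879 + 4,439 = 24,391.
Raw shares: Receiving 939.66; Logistics 2,155.21; Machining 3,114.46; Maintenance 645.57; Fabrication 1,525.10.
After rounding ($5): Receiving $940; Logistics $2,155; Machining $3,115; Maintenance $645; Fabrication $1,525. Sum = $8,380.
Sum already equals the total — no adjustment.

Receiving: $940 | Logistics: $2,155 | Machining: $3,115 | Maintenance: $645 | Fabrication: $1,525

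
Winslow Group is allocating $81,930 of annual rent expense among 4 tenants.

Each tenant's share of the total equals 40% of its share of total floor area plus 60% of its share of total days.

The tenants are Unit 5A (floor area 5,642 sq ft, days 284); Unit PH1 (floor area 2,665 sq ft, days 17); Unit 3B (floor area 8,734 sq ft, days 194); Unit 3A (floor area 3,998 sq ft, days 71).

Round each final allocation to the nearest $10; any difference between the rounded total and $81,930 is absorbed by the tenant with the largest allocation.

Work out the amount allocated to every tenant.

Unit 5A: $33,460 · Unit PH1: $5,630 · Unit 3B: $30,450 · Unit 3A: $12,390

Floor area total 21,039; days total 566.
Composite weights (40% floor area + 60% days): Unit 5A 0.4083; Unit PH1 0.0687; Unit 3B 0.3717; Unit 3A 0.1513.
Proportional shares: Unit 5A 33,454.27; Unit PH1 5,627.69; Unit 3B 30,453.97; Unit 3A 12,394.06.
After rounding ($10): Unit 5A $33,450; Unit PH1 $5,630; Unit 3B $30,450; Unit 3A $12,390. Sum = $81,920.
Difference $81,930 − $81,920 = +$10 applied to largest allocation (Unit 5A): Unit 5A becomes $33,460.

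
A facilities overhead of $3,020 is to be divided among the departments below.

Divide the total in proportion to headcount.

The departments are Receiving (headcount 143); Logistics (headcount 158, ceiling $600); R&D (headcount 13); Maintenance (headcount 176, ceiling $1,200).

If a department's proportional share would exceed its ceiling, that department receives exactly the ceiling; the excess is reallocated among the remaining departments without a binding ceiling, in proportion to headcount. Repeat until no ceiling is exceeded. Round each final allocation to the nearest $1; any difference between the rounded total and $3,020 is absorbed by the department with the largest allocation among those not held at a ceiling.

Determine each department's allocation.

Receiving: $1,118 · Logistics: $600 · R&D: $102 · Maintenance: $1,200

Sum of headcount: 490.
Unconstrained shares: Receiving 881.35; Logistics 973.80; R&D 80.12; Maintenance 1,084.73.
Capped: Logistics ($600); balance $2,420 reallocated over remaining headcount 332.
Capped: Maintenance ($1,200); balance $1,220 reallocated over remaining headcount 156.
Remaining shares: Receiving 1,118.33 → $1,118; R&D 101.67 → $102.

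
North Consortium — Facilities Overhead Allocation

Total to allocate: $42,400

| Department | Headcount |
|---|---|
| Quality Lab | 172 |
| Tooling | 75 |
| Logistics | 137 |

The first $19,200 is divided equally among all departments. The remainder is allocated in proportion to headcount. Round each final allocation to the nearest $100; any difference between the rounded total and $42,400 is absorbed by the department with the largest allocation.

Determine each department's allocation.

$19,200 shared equally gives $6,400 per department.
Remainder $23,200 by headcount (total 384): Quality Lab 10,391.67 → $10,400; Tooling 4,531.25 → $4,500; Logistics 8,277.08 → $8,300.
Totals: Quality Lab $6,400 + $10,400 = $16,800; Tooling $6,400 + $4,500 = $10,900; Logistics $6,400 + $8,300 = $14,700.

Quality Lab: $16,800 | Tooling: $10,900 | Logistics: $14,700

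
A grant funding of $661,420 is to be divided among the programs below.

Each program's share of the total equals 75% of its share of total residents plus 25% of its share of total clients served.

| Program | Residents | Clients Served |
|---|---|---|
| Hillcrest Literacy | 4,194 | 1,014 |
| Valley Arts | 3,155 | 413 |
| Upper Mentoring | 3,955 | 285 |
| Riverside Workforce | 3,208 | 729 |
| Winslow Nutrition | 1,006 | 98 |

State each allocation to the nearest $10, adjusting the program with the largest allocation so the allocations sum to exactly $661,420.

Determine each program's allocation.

Residents total 15,518; clients served total 2,539.
Composite weights (75% residents + 25% clients served): Hillcrest Literacy 0.3025; Valley Arts 0.1931; Upper Mentoring 0.2192; Riverside Workforce 0.2268; Winslow Nutrition 0.0583.
Raw shares: Hillcrest Literacy 200,107.69; Valley Arts 127,753.16; Upper Mentoring 144,990.68; Riverside Workforce 150,027.24; Winslow Nutrition 38,541.22.
After rounding ($10): Hillcrest Literacy $200,110; Valley Arts $127,750; Upper Mentoring $144,990; Riverside Workforce $150,030; Winslow Nutrition $38,540. Sum = $661,420.
No rounding difference to absorb.

Hillcrest Literacy: $200,110 | Valley Arts: $127,750 | Upper Mentoring: $144,990 | Riverside Workforce: $150,030 | Winslow Nutrition: $38,540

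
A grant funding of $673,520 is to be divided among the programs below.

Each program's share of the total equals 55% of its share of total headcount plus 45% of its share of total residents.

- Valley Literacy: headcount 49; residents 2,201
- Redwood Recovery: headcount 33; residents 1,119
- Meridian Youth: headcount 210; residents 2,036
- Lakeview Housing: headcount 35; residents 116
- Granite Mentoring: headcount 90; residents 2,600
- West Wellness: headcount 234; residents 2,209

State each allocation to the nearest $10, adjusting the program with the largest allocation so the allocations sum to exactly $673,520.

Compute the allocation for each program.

Totals — headcount 651, residents 10,281.
Blended shares (55% headcount + 45% residents): Valley Literacy 0.1377; Redwood Recovery 0.0769; Meridian Youth 0.2665; Lakeview Housing 0.0346; Granite Mentoring 0.1898; West Wellness 0.2944.
Pro-rata amounts: Valley Literacy 92,767.79; Redwood Recovery 51,765.99; Meridian Youth 179,516.79; Lakeview Housing 23,335.60; Granite Mentoring 127,860.38; West Wellness 198,273.46.
After rounding ($10): Valley Literacy $92,770; Redwood Recovery $51,770; Meridian Youth $179,520; Lakeview Housing $23,340; Granite Mentoring $127,860; West Wellness $198,270. Sum = $673,530.
Difference $673,520 − $673,530 = −$10 applied to largest allocation (West Wellness): West Wellness becomes $198,260.

Valley Literacy: $92,770 · Redwood Recovery: $51,770 · Meridian Youth: $179,520 · Lakeview Housing: $23,340 · Granite Mentoring: $127,860 · West Wellness: $198,260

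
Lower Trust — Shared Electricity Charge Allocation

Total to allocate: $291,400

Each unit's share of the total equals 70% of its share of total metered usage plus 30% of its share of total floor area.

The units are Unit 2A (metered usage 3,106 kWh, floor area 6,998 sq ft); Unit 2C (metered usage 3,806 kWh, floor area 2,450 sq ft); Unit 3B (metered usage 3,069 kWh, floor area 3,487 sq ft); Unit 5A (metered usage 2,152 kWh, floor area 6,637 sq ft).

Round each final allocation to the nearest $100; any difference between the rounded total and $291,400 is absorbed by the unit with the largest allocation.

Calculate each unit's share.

Unit 2A: $83,500 · Unit 2C: $74,900 · Unit 3B: $67,200 · Unit 5A: $65,800

Totals — metered usage 12,133, floor area 19,572.
Blended shares (70% metered usage + 30% floor area): Unit 2A 0.2865; Unit 2C 0.2571; Unit 3B 0.2305; Unit 5A 0.2259.
Pro-rata amounts: Unit 2A 83,475.23; Unit 2C 74,929.61; Unit 3B 67,171.01; Unit 5A 65,824.15.
After rounding ($100): Unit 2A $83,500; Unit 2C $74,900; Unit 3B $67,200; Unit 5A $65,800. Sum = $291,400.
No rounding difference to absorb.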